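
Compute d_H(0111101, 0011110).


XOR: 0100011
Count of 1s: 3

3


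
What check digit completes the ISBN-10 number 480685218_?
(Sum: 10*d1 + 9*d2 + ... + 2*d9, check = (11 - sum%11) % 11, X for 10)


Weighted sum: 254
254 mod 11 = 1

Check digit: X


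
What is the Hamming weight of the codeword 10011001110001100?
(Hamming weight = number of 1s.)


Counting 1s in 10011001110001100

8


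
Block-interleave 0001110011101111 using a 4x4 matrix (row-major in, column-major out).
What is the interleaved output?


Matrix:
  0001
  1100
  1110
  1111
Read columns: 0111011100111001

0111011100111001


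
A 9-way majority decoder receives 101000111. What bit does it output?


Ones: 5 out of 9
Threshold: 5

1 (5/9 voted 1)


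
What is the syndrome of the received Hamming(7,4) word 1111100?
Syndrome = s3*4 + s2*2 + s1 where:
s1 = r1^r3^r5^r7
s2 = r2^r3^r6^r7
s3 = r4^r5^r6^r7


s1=1, s2=0, s3=0

Syndrome = 1 (error at position 1)


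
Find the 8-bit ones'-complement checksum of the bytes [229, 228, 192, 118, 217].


Sum = 984 mod 256 = 216
Complement = 39

39


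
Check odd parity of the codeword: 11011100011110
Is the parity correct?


Number of 1s: 9

Yes, parity is correct (9 ones)


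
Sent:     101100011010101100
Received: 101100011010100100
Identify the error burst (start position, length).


XOR: 000000000000001000

Burst at position 14, length 1


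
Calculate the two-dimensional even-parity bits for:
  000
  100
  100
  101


Row parities: 0110
Column parities: 101

Row P: 0110, Col P: 101, Corner: 0


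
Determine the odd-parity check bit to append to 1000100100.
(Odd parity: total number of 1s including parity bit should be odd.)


Number of 1s in data: 3
Parity bit: 0

0


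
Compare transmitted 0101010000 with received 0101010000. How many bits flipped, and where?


XOR: 0000000000

0 errors (received matches sent)


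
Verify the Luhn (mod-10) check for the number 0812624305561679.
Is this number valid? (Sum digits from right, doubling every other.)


Luhn sum = 62
62 mod 10 = 2

Invalid (Luhn sum mod 10 = 2)


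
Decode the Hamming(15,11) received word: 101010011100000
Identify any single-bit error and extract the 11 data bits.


Syndrome = 12: error at position 12

Data: 11001101000 (corrected bit 12)


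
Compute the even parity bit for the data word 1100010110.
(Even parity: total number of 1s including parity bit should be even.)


Number of 1s in data: 5
Parity bit: 1

1


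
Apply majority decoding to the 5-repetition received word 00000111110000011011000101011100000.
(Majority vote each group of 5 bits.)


Groups: 00000, 11111, 00000, 11011, 00010, 10111, 00000
Majority votes: 0101010

0101010


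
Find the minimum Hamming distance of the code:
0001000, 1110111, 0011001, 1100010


Comparing all pairs, minimum distance: 2
Can detect 1 errors, correct 0 errors

2


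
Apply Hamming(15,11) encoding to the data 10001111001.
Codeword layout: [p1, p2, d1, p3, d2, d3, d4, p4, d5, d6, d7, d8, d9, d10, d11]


Parity bits: p1=0, p2=0, p3=0, p4=1

001000011111001


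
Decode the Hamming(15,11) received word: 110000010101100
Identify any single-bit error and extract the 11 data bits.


Syndrome = 0: no error detected

Data: 00000101100 (no errors)


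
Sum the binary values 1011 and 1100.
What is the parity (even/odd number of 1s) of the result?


1011 = 11
1100 = 12
Sum = 23 = 10111
1s count = 4

even parity (4 ones in 10111)


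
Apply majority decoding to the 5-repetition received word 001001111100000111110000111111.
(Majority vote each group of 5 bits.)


Groups: 00100, 11111, 00000, 11111, 00001, 11111
Majority votes: 010101

010101


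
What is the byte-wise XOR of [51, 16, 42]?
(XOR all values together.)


XOR chain: 51 ^ 16 ^ 42 = 9

9


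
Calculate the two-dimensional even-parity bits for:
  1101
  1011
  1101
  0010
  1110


Row parities: 11111
Column parities: 0111

Row P: 11111, Col P: 0111, Corner: 1


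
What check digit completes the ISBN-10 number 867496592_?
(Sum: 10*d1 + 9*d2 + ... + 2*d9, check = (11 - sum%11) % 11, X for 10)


Weighted sum: 353
353 mod 11 = 1

Check digit: X


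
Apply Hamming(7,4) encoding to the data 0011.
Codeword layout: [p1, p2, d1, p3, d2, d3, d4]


Parity bits: p1=1, p2=0, p3=0

1000011


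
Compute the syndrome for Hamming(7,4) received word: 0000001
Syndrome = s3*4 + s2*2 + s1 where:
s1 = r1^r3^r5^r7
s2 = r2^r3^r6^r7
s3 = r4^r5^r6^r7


s1=1, s2=1, s3=1

Syndrome = 7 (error at position 7)


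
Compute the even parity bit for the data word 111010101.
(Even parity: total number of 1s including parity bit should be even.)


Number of 1s in data: 6
Parity bit: 0

0


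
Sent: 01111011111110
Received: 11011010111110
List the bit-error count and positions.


XOR: 10100001000000

3 error(s) at position(s): 0, 2, 7


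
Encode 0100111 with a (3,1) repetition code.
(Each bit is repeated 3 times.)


Each bit -> 3 copies

000111000000111111111


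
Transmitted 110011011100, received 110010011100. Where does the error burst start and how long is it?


XOR: 000001000000

Burst at position 5, length 1


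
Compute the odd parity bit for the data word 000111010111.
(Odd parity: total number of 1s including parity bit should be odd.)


Number of 1s in data: 7
Parity bit: 0

0


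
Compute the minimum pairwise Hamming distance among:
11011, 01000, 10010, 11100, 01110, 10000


Comparing all pairs, minimum distance: 1
Can detect 0 errors, correct 0 errors

1


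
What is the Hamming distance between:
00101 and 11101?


XOR: 11000
Count of 1s: 2

2


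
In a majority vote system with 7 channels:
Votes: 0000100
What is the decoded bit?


Ones: 1 out of 7
Threshold: 4

0 (1/7 voted 1)


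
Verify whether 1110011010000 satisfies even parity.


Number of 1s: 6

Yes, parity is correct (6 ones)


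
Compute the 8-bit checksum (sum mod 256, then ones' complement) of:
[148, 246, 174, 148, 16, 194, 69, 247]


Sum = 1242 mod 256 = 218
Complement = 37

37


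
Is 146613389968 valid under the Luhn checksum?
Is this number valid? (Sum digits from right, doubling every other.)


Luhn sum = 63
63 mod 10 = 3

Invalid (Luhn sum mod 10 = 3)


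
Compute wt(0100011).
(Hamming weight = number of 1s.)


Counting 1s in 0100011

3


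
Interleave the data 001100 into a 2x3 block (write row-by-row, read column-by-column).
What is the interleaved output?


Matrix:
  001
  100
Read columns: 010010

010010


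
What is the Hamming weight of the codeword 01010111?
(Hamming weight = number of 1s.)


Counting 1s in 01010111

5


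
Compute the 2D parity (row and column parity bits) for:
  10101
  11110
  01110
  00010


Row parities: 1011
Column parities: 00111

Row P: 1011, Col P: 00111, Corner: 1


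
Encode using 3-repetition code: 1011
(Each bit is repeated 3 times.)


Each bit -> 3 copies

111000111111


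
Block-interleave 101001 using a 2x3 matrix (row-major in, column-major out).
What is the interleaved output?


Matrix:
  101
  001
Read columns: 100011

100011


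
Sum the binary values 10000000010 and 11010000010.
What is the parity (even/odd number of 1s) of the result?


10000000010 = 1026
11010000010 = 1666
Sum = 2692 = 101010000100
1s count = 4

even parity (4 ones in 101010000100)


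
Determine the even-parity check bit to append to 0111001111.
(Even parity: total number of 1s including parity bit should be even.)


Number of 1s in data: 7
Parity bit: 1

1


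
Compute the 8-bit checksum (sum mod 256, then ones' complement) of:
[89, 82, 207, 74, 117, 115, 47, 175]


Sum = 906 mod 256 = 138
Complement = 117

117


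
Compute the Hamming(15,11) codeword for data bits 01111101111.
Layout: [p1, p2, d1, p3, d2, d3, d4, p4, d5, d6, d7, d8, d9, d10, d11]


Parity bits: p1=1, p2=1, p3=1, p4=0

110111101101111


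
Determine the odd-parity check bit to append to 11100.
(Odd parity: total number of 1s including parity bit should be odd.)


Number of 1s in data: 3
Parity bit: 0

0


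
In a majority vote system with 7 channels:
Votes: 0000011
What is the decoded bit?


Ones: 2 out of 7
Threshold: 4

0 (2/7 voted 1)


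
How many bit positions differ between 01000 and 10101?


XOR: 11101
Count of 1s: 4

4


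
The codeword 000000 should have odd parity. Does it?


Number of 1s: 0

No, parity error (0 ones)


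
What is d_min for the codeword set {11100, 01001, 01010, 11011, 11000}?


Comparing all pairs, minimum distance: 1
Can detect 0 errors, correct 0 errors

1


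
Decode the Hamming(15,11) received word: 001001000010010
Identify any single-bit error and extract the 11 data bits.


Syndrome = 0: no error detected

Data: 10100010010 (no errors)


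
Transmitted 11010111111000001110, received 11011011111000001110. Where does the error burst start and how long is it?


XOR: 00001100000000000000

Burst at position 4, length 2


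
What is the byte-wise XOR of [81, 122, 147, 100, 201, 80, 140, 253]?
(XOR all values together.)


XOR chain: 81 ^ 122 ^ 147 ^ 100 ^ 201 ^ 80 ^ 140 ^ 253 = 52

52


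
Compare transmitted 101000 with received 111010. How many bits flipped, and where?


XOR: 010010

2 error(s) at position(s): 1, 4


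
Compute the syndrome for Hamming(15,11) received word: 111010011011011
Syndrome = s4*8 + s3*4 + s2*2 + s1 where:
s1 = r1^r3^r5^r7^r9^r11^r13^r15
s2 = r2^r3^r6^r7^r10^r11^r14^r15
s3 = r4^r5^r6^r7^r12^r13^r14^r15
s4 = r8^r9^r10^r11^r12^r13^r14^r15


s1=0, s2=1, s3=0, s4=0

Syndrome = 2 (error at position 2)


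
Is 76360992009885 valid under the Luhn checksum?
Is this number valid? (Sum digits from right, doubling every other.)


Luhn sum = 72
72 mod 10 = 2

Invalid (Luhn sum mod 10 = 2)


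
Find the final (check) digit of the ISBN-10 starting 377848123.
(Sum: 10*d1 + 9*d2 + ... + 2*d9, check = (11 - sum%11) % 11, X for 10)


Weighted sum: 285
285 mod 11 = 10

Check digit: 1


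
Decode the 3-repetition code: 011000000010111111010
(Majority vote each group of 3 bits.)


Groups: 011, 000, 000, 010, 111, 111, 010
Majority votes: 1000110

1000110


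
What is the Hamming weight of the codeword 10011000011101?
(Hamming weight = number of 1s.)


Counting 1s in 10011000011101

7


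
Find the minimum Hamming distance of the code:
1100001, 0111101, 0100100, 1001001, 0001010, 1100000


Comparing all pairs, minimum distance: 1
Can detect 0 errors, correct 0 errors

1


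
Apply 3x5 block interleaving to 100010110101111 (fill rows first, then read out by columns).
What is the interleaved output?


Matrix:
  10001
  01101
  01111
Read columns: 100011011001111

100011011001111


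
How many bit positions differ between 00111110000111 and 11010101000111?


XOR: 11101011000000
Count of 1s: 6

6


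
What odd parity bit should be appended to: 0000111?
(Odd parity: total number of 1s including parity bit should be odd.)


Number of 1s in data: 3
Parity bit: 0

0


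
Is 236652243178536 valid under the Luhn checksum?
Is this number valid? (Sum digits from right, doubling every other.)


Luhn sum = 72
72 mod 10 = 2

Invalid (Luhn sum mod 10 = 2)


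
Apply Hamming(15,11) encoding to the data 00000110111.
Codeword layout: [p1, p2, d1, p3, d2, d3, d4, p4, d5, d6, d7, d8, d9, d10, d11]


Parity bits: p1=1, p2=0, p3=1, p4=1

100100010110111


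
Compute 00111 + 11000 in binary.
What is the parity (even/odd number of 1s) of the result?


00111 = 7
11000 = 24
Sum = 31 = 11111
1s count = 5

odd parity (5 ones in 11111)


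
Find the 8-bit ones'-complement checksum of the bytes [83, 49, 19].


Sum = 151 mod 256 = 151
Complement = 104

104


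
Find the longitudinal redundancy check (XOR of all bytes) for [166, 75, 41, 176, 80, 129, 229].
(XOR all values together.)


XOR chain: 166 ^ 75 ^ 41 ^ 176 ^ 80 ^ 129 ^ 229 = 64

64


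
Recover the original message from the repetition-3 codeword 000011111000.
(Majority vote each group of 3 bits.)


Groups: 000, 011, 111, 000
Majority votes: 0110

0110


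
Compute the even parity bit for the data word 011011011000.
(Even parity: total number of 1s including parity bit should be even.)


Number of 1s in data: 6
Parity bit: 0

0


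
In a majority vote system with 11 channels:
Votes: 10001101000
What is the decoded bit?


Ones: 4 out of 11
Threshold: 6

0 (4/11 voted 1)


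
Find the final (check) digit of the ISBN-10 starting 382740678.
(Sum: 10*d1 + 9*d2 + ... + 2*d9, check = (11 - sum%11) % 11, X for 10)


Weighted sum: 252
252 mod 11 = 10

Check digit: 1


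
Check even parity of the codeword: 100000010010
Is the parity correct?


Number of 1s: 3

No, parity error (3 ones)


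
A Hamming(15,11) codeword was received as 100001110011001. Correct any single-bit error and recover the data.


Syndrome = 0: no error detected

Data: 00110011001 (no errors)


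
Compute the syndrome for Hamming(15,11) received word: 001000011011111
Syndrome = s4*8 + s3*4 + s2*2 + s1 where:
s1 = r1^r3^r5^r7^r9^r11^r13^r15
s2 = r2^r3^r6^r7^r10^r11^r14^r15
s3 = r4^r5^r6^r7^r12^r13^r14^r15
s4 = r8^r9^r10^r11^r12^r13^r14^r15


s1=1, s2=0, s3=0, s4=1

Syndrome = 9 (error at position 9)


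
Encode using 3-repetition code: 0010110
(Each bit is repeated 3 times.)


Each bit -> 3 copies

000000111000111111000


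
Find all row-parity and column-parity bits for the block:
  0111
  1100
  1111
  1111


Row parities: 1000
Column parities: 1011

Row P: 1000, Col P: 1011, Corner: 1


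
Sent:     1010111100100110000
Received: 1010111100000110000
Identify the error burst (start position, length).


XOR: 0000000000100000000

Burst at position 10, length 1


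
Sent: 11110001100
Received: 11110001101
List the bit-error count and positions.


XOR: 00000000001

1 error(s) at position(s): 10


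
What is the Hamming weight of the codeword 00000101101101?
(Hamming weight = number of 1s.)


Counting 1s in 00000101101101

6


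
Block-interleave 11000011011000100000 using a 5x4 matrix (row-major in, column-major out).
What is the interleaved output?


Matrix:
  1100
  0011
  0110
  0010
  0000
Read columns: 10000101000111001000

10000101000111001000


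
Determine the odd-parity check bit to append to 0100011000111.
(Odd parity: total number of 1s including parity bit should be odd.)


Number of 1s in data: 6
Parity bit: 1

1


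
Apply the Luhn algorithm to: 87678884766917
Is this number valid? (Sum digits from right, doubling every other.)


Luhn sum = 82
82 mod 10 = 2

Invalid (Luhn sum mod 10 = 2)


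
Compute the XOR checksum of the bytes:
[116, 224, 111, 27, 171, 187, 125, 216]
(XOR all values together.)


XOR chain: 116 ^ 224 ^ 111 ^ 27 ^ 171 ^ 187 ^ 125 ^ 216 = 85

85


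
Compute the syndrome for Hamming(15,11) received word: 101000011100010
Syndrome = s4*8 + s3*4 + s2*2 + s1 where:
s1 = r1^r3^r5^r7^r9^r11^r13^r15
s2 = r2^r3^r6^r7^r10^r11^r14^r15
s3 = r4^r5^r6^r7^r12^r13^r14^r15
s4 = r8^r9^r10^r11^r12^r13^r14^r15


s1=1, s2=1, s3=1, s4=0

Syndrome = 7 (error at position 7)


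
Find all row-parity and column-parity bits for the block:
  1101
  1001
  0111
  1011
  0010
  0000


Row parities: 101110
Column parities: 1010

Row P: 101110, Col P: 1010, Corner: 0


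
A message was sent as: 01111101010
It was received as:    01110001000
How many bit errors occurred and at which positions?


XOR: 00001100010

3 error(s) at position(s): 4, 5, 9


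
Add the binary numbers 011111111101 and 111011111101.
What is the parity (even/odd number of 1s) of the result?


011111111101 = 2045
111011111101 = 3837
Sum = 5882 = 1011011111010
1s count = 9

odd parity (9 ones in 1011011111010)


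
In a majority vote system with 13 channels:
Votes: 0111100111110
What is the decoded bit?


Ones: 9 out of 13
Threshold: 7

1 (9/13 voted 1)


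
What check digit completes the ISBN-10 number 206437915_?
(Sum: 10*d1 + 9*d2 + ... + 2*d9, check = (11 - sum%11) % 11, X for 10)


Weighted sum: 198
198 mod 11 = 0

Check digit: 0


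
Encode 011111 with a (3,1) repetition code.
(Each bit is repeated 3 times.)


Each bit -> 3 copies

000111111111111111


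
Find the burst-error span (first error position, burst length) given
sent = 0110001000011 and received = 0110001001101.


XOR: 0000000001110

Burst at position 9, length 3


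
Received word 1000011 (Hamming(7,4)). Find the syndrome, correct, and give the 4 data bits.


Syndrome = 0: no error detected

Data: 0011 (no errors)


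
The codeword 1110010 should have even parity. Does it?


Number of 1s: 4

Yes, parity is correct (4 ones)


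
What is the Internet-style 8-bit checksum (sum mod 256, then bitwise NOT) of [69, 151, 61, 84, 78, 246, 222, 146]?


Sum = 1057 mod 256 = 33
Complement = 222

222


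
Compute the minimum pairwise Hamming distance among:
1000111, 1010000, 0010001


Comparing all pairs, minimum distance: 2
Can detect 1 errors, correct 0 errors

2


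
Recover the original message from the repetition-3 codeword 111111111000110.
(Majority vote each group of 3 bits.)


Groups: 111, 111, 111, 000, 110
Majority votes: 11101

11101


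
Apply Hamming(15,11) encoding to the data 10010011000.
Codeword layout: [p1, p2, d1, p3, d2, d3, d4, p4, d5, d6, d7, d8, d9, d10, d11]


Parity bits: p1=1, p2=1, p3=0, p4=0

111000100011000


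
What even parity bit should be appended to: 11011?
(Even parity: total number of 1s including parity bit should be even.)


Number of 1s in data: 4
Parity bit: 0

0


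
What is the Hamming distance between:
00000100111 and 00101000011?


XOR: 00101100100
Count of 1s: 4

4


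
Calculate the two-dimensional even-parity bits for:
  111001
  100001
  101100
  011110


Row parities: 0010
Column parities: 101010

Row P: 0010, Col P: 101010, Corner: 1


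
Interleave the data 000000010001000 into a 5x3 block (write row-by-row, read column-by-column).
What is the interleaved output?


Matrix:
  000
  000
  010
  001
  000
Read columns: 000000010000010

000000010000010


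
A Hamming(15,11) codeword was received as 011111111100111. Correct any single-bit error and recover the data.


Syndrome = 6: error at position 6

Data: 11011100111 (corrected bit 6)


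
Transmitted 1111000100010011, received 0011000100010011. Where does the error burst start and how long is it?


XOR: 1100000000000000

Burst at position 0, length 2


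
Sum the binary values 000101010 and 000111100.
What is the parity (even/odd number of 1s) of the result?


000101010 = 42
000111100 = 60
Sum = 102 = 1100110
1s count = 4

even parity (4 ones in 1100110)


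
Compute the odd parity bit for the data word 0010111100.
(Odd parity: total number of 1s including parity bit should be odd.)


Number of 1s in data: 5
Parity bit: 0

0


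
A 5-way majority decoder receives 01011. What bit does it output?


Ones: 3 out of 5
Threshold: 3

1 (3/5 voted 1)


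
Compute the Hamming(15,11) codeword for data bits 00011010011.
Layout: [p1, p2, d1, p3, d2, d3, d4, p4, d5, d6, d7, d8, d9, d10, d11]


Parity bits: p1=0, p2=0, p3=1, p4=0

000100101010011


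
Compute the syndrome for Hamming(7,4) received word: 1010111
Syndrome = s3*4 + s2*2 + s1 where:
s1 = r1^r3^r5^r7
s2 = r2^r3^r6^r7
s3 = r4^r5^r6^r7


s1=0, s2=1, s3=1

Syndrome = 6 (error at position 6)


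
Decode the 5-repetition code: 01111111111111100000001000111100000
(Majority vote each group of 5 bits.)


Groups: 01111, 11111, 11111, 00000, 00100, 01111, 00000
Majority votes: 1110010

1110010


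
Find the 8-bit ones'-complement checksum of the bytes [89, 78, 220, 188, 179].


Sum = 754 mod 256 = 242
Complement = 13

13


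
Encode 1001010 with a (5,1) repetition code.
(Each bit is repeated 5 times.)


Each bit -> 5 copies

11111000000000011111000001111100000


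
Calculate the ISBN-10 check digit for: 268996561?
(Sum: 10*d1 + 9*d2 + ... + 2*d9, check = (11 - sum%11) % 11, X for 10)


Weighted sum: 325
325 mod 11 = 6

Check digit: 5


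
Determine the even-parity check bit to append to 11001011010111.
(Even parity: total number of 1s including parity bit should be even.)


Number of 1s in data: 9
Parity bit: 1

1


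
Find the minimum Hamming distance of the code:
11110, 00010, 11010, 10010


Comparing all pairs, minimum distance: 1
Can detect 0 errors, correct 0 errors

1


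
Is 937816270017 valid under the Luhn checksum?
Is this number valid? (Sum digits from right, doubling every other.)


Luhn sum = 53
53 mod 10 = 3

Invalid (Luhn sum mod 10 = 3)


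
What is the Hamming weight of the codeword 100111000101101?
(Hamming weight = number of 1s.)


Counting 1s in 100111000101101

8


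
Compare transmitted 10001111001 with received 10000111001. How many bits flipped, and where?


XOR: 00001000000

1 error(s) at position(s): 4


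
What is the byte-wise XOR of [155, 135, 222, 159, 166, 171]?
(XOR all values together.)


XOR chain: 155 ^ 135 ^ 222 ^ 159 ^ 166 ^ 171 = 80

80


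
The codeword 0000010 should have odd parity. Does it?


Number of 1s: 1

Yes, parity is correct (1 ones)


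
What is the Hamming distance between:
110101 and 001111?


XOR: 111010
Count of 1s: 4

4


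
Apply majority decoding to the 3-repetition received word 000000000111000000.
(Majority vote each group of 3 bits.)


Groups: 000, 000, 000, 111, 000, 000
Majority votes: 000100

000100


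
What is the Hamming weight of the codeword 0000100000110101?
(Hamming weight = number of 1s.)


Counting 1s in 0000100000110101

5


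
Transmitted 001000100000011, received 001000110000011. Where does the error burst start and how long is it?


XOR: 000000010000000

Burst at position 7, length 1


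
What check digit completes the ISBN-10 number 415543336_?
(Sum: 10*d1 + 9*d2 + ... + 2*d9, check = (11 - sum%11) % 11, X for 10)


Weighted sum: 196
196 mod 11 = 9

Check digit: 2


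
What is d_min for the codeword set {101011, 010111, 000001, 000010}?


Comparing all pairs, minimum distance: 2
Can detect 1 errors, correct 0 errors

2


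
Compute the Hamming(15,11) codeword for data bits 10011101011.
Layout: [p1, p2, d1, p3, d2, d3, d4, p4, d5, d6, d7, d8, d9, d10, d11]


Parity bits: p1=0, p2=1, p3=0, p4=1

011000111101011


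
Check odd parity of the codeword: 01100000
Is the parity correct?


Number of 1s: 2

No, parity error (2 ones)


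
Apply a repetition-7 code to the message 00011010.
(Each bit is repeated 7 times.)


Each bit -> 7 copies

00000000000000000000011111111111111000000011111110000000


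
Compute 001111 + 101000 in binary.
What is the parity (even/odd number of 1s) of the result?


001111 = 15
101000 = 40
Sum = 55 = 110111
1s count = 5

odd parity (5 ones in 110111)


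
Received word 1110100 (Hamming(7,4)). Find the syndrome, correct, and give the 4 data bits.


Syndrome = 5: error at position 5

Data: 1000 (corrected bit 5)


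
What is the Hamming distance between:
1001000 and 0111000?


XOR: 1110000
Count of 1s: 3

3


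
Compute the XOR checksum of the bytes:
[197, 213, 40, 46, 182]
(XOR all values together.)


XOR chain: 197 ^ 213 ^ 40 ^ 46 ^ 182 = 160

160


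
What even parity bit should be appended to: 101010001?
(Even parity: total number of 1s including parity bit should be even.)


Number of 1s in data: 4
Parity bit: 0

0


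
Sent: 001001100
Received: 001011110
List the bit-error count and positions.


XOR: 000010010

2 error(s) at position(s): 4, 7


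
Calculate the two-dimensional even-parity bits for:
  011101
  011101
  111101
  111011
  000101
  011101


Row parities: 001100
Column parities: 011110

Row P: 001100, Col P: 011110, Corner: 0


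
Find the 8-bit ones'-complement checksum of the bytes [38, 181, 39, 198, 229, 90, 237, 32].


Sum = 1044 mod 256 = 20
Complement = 235

235


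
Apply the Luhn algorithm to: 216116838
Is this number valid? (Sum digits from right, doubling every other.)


Luhn sum = 38
38 mod 10 = 8

Invalid (Luhn sum mod 10 = 8)


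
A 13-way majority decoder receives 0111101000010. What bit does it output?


Ones: 6 out of 13
Threshold: 7

0 (6/13 voted 1)


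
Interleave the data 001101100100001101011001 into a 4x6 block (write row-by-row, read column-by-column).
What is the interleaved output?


Matrix:
  001101
  100100
  001101
  011001
Read columns: 010000011011111000001011

010000011011111000001011


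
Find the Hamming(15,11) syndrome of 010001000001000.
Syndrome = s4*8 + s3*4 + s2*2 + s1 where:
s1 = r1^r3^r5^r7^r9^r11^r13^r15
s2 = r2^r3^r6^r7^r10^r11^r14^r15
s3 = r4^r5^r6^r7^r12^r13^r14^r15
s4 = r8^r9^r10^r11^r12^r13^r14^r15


s1=0, s2=0, s3=0, s4=1

Syndrome = 8 (error at position 8)


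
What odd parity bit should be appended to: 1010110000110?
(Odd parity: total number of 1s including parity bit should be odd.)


Number of 1s in data: 6
Parity bit: 1

1


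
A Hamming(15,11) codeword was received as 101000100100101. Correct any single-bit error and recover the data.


Syndrome = 13: error at position 13

Data: 10010100001 (corrected bit 13)


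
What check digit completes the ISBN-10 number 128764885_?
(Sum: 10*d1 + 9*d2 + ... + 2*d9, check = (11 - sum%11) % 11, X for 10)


Weighted sum: 263
263 mod 11 = 10

Check digit: 1


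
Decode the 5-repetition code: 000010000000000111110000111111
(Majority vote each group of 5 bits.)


Groups: 00001, 00000, 00000, 11111, 00001, 11111
Majority votes: 000101

000101


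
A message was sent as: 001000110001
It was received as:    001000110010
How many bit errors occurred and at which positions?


XOR: 000000000011

2 error(s) at position(s): 10, 11


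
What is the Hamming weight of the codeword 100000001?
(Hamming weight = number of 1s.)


Counting 1s in 100000001

2


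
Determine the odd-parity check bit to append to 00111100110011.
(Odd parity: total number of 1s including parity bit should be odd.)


Number of 1s in data: 8
Parity bit: 1

1


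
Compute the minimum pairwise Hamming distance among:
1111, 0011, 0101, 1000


Comparing all pairs, minimum distance: 2
Can detect 1 errors, correct 0 errors

2


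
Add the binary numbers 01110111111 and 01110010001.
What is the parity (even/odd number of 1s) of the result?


01110111111 = 959
01110010001 = 913
Sum = 1872 = 11101010000
1s count = 5

odd parity (5 ones in 11101010000)


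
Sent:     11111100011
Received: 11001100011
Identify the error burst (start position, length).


XOR: 00110000000

Burst at position 2, length 2


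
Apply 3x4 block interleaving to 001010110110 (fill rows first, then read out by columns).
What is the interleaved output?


Matrix:
  0010
  1011
  0110
Read columns: 010001111010

010001111010


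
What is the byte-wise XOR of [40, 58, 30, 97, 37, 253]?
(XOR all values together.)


XOR chain: 40 ^ 58 ^ 30 ^ 97 ^ 37 ^ 253 = 181

181


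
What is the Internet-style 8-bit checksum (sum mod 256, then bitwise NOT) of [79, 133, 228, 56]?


Sum = 496 mod 256 = 240
Complement = 15

15


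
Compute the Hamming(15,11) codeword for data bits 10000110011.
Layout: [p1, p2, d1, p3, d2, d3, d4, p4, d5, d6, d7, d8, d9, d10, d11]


Parity bits: p1=1, p2=1, p3=0, p4=0

111000000110011


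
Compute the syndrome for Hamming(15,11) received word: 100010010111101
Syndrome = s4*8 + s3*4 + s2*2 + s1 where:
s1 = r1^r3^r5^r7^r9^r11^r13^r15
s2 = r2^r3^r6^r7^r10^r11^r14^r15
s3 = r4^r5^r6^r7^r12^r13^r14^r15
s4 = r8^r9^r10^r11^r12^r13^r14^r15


s1=1, s2=1, s3=0, s4=0

Syndrome = 3 (error at position 3)


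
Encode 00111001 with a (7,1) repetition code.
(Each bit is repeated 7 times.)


Each bit -> 7 copies

00000000000000111111111111111111111000000000000001111111


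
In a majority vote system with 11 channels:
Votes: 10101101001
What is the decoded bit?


Ones: 6 out of 11
Threshold: 6

1 (6/11 voted 1)


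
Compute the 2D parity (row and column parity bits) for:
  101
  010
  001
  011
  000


Row parities: 01100
Column parities: 101

Row P: 01100, Col P: 101, Corner: 0


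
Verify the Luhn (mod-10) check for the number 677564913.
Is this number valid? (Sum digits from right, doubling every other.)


Luhn sum = 47
47 mod 10 = 7

Invalid (Luhn sum mod 10 = 7)


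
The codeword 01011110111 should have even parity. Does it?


Number of 1s: 8

Yes, parity is correct (8 ones)


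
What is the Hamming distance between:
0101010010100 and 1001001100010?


XOR: 1100011110110
Count of 1s: 8

8


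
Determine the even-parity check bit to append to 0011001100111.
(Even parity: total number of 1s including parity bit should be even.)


Number of 1s in data: 7
Parity bit: 1

1


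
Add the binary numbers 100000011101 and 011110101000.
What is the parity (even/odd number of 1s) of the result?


100000011101 = 2077
011110101000 = 1960
Sum = 4037 = 111111000101
1s count = 8

even parity (8 ones in 111111000101)


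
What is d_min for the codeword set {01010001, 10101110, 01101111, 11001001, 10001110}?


Comparing all pairs, minimum distance: 1
Can detect 0 errors, correct 0 errors

1


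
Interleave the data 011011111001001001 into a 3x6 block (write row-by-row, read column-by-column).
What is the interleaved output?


Matrix:
  011011
  111001
  001001
Read columns: 010110111000100111

010110111000100111


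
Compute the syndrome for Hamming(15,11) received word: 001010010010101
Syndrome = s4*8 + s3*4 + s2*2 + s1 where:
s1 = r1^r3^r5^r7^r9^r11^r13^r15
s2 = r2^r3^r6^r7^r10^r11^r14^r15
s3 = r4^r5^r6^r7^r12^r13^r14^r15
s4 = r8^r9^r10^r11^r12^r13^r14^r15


s1=1, s2=1, s3=1, s4=0

Syndrome = 7 (error at position 7)


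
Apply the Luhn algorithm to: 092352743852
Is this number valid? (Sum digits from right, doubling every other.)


Luhn sum = 45
45 mod 10 = 5

Invalid (Luhn sum mod 10 = 5)


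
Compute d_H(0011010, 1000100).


XOR: 1011110
Count of 1s: 5

5


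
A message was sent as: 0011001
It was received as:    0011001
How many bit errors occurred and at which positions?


XOR: 0000000

0 errors (received matches sent)


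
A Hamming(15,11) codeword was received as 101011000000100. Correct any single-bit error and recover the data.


Syndrome = 12: error at position 12

Data: 11100001100 (corrected bit 12)


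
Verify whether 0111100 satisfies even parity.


Number of 1s: 4

Yes, parity is correct (4 ones)


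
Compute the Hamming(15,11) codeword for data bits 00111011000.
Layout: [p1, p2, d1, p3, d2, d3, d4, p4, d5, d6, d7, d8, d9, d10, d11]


Parity bits: p1=1, p2=1, p3=1, p4=1

110101111011000


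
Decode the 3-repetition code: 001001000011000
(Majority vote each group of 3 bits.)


Groups: 001, 001, 000, 011, 000
Majority votes: 00010

00010


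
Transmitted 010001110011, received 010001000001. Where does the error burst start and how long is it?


XOR: 000000110010

Burst at position 6, length 5


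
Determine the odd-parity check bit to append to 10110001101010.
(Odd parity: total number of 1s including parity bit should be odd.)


Number of 1s in data: 7
Parity bit: 0

0


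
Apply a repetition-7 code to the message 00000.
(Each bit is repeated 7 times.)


Each bit -> 7 copies

00000000000000000000000000000000000


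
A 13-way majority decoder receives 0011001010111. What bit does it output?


Ones: 7 out of 13
Threshold: 7

1 (7/13 voted 1)


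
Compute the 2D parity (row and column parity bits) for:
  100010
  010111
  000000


Row parities: 000
Column parities: 110101

Row P: 000, Col P: 110101, Corner: 0


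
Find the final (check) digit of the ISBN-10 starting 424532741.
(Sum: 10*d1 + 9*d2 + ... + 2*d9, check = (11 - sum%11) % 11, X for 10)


Weighted sum: 195
195 mod 11 = 8

Check digit: 3


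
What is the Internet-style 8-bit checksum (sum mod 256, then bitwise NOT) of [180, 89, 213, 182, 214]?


Sum = 878 mod 256 = 110
Complement = 145

145


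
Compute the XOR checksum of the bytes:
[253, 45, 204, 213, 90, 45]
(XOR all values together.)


XOR chain: 253 ^ 45 ^ 204 ^ 213 ^ 90 ^ 45 = 190

190


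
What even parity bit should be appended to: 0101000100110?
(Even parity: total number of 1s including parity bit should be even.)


Number of 1s in data: 5
Parity bit: 1

1


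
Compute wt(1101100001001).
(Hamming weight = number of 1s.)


Counting 1s in 1101100001001

6


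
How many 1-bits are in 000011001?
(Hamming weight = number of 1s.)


Counting 1s in 000011001

3


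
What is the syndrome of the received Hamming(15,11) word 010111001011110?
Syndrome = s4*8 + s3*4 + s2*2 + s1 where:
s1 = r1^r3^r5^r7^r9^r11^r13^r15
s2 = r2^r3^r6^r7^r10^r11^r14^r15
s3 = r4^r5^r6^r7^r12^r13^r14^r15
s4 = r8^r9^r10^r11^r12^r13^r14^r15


s1=0, s2=0, s3=0, s4=1

Syndrome = 8 (error at position 8)


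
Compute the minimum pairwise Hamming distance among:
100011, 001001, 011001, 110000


Comparing all pairs, minimum distance: 1
Can detect 0 errors, correct 0 errors

1


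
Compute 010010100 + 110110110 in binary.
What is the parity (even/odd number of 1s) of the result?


010010100 = 148
110110110 = 438
Sum = 586 = 1001001010
1s count = 4

even parity (4 ones in 1001001010)


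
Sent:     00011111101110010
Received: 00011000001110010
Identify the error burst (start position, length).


XOR: 00000111100000000

Burst at position 5, length 4


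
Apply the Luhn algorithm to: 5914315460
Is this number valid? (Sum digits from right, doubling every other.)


Luhn sum = 31
31 mod 10 = 1

Invalid (Luhn sum mod 10 = 1)


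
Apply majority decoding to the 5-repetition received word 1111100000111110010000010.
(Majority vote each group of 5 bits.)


Groups: 11111, 00000, 11111, 00100, 00010
Majority votes: 10100

10100


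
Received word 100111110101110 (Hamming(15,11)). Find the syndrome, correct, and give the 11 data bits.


Syndrome = 12: error at position 12

Data: 01110100110 (corrected bit 12)


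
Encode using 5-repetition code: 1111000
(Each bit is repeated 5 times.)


Each bit -> 5 copies

11111111111111111111000000000000000


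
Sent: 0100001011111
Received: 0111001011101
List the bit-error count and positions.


XOR: 0011000000010

3 error(s) at position(s): 2, 3, 11


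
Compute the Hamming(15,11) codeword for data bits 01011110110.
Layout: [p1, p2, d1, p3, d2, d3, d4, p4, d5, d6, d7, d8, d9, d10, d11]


Parity bits: p1=1, p2=0, p3=0, p4=1

100010111110110


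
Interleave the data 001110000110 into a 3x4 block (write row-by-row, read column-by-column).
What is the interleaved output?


Matrix:
  0011
  1000
  0110
Read columns: 010001101100

010001101100


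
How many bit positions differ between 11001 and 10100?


XOR: 01101
Count of 1s: 3

3


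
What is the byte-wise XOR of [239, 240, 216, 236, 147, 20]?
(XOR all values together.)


XOR chain: 239 ^ 240 ^ 216 ^ 236 ^ 147 ^ 20 = 172

172


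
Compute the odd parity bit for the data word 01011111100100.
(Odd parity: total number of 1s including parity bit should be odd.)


Number of 1s in data: 8
Parity bit: 1

1


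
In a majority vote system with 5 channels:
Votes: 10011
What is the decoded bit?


Ones: 3 out of 5
Threshold: 3

1 (3/5 voted 1)


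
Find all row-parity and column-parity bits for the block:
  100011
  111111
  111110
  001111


Row parities: 1010
Column parities: 101101

Row P: 1010, Col P: 101101, Corner: 0


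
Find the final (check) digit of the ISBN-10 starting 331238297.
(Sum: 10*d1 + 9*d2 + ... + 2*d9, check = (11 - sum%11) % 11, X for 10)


Weighted sum: 186
186 mod 11 = 10

Check digit: 1


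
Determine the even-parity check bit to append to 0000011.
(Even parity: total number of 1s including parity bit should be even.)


Number of 1s in data: 2
Parity bit: 0

0


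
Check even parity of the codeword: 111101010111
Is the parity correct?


Number of 1s: 9

No, parity error (9 ones)


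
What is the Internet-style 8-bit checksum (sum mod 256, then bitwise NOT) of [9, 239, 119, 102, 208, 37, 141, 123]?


Sum = 978 mod 256 = 210
Complement = 45

45


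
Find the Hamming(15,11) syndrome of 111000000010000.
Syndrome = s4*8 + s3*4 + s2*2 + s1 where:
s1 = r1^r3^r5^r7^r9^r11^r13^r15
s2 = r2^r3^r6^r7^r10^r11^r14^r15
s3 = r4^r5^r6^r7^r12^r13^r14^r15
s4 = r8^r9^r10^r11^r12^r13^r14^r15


s1=1, s2=1, s3=0, s4=1

Syndrome = 11 (error at position 11)


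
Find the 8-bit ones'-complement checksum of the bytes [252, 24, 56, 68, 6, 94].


Sum = 500 mod 256 = 244
Complement = 11

11


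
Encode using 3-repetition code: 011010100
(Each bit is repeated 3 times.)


Each bit -> 3 copies

000111111000111000111000000


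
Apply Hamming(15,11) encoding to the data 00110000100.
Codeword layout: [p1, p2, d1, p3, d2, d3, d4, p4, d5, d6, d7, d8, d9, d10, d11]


Parity bits: p1=0, p2=0, p3=1, p4=1

000101110000100


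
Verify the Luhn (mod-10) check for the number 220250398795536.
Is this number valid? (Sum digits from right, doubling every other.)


Luhn sum = 67
67 mod 10 = 7

Invalid (Luhn sum mod 10 = 7)


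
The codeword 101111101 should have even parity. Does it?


Number of 1s: 7

No, parity error (7 ones)


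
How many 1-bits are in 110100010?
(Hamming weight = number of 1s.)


Counting 1s in 110100010

4


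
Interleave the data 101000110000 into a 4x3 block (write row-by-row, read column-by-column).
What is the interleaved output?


Matrix:
  101
  000
  110
  000
Read columns: 101000101000

101000101000


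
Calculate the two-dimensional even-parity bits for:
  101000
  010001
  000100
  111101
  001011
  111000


Row parities: 001111
Column parities: 110011

Row P: 001111, Col P: 110011, Corner: 0


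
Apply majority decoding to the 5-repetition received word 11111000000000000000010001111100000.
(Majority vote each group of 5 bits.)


Groups: 11111, 00000, 00000, 00000, 01000, 11111, 00000
Majority votes: 1000010

1000010


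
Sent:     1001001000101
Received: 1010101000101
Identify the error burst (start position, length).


XOR: 0011100000000

Burst at position 2, length 3


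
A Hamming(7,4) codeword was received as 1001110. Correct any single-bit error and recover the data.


Syndrome = 6: error at position 6

Data: 0100 (corrected bit 6)


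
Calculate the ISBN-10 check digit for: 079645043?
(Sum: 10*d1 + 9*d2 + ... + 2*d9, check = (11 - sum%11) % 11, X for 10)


Weighted sum: 244
244 mod 11 = 2

Check digit: 9


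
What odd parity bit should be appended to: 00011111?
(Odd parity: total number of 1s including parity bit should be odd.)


Number of 1s in data: 5
Parity bit: 0

0


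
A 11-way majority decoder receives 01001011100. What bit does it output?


Ones: 5 out of 11
Threshold: 6

0 (5/11 voted 1)


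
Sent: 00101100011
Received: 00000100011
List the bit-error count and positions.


XOR: 00101000000

2 error(s) at position(s): 2, 4


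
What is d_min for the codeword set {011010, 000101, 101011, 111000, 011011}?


Comparing all pairs, minimum distance: 1
Can detect 0 errors, correct 0 errors

1


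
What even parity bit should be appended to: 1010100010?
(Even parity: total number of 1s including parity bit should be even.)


Number of 1s in data: 4
Parity bit: 0

0
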